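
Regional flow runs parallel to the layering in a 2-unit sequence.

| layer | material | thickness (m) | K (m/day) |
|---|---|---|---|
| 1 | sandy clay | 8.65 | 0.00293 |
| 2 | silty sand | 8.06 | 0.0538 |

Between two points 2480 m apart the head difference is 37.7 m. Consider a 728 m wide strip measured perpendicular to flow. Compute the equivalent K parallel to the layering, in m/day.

0.0275

Flow is parallel to layering, so each bed carries its own Darcy discharge and the transmissivities add.
Σ(K_i·b_i) = 0.00293×8.65 + 0.0538×8.06 = 0.4590 m²/day.
Total thickness b = 16.71 m, so K_eq = Σ(K_i·b_i)/b = 0.02747 m/day.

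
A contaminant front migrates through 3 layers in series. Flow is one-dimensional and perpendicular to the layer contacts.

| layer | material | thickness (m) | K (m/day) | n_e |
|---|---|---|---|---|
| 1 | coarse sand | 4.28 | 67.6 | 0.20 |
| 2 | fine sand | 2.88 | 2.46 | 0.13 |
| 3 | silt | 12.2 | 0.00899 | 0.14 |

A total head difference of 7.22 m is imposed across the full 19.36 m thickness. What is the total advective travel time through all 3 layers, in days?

553

With flow normal to the layers, continuity requires the same specific discharge q through every layer.
Σ(b_i/K_i) = 4.28/67.6 + 2.88/2.46 + 12.2/0.00899 = 1358 d.
q = Δh / Σ(b_i/K_i) = 7.22 / 1358 = 0.005315 m/day.
In each layer the seepage velocity is v_i = q/n_i, so the layer transit time is t_i = b_i·n_i / q:
  layer 1 (coarse sand): t_1 = 4.28 × 0.20 / 0.005315 = 161.0 d
  layer 2 (fine sand): t_2 = 2.88 × 0.13 / 0.005315 = 70.44 d
  layer 3 (silt): t_3 = 12.2 × 0.14 / 0.005315 = 321.3 d
Total t = Σ t_i = 552.8 days.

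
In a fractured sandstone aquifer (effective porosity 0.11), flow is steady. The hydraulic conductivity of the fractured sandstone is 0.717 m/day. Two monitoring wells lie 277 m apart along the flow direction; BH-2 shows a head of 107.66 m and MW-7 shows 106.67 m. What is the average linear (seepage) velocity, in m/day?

0.0233

Hydraulic gradient i = (107.66 − 106.67) / 277 = 0.99 / 277 = 0.003574.
Darcy flux q = K · i = 0.7170 × 0.003574 = 0.002563 m/day.
Seepage velocity v = q / n_e = 0.002563 / 0.11 = 0.02330 m/day.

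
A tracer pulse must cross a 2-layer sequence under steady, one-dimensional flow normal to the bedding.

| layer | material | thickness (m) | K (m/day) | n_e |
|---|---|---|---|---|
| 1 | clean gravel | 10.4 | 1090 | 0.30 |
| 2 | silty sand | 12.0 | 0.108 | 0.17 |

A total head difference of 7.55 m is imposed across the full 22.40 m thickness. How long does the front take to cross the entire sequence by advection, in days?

75.9

With flow normal to the layers, continuity requires the same specific discharge q through every layer.
Σ(b_i/K_i) = 10.4/1090 + 12.0/0.108 = 111.1 d.
q = Δh / Σ(b_i/K_i) = 7.55 / 111.1 = 0.06794 m/day.
In each layer the seepage velocity is v_i = q/n_i, so the layer transit time is t_i = b_i·n_i / q:
  layer 1 (clean gravel): t_1 = 10.4 × 0.30 / 0.06794 = 45.92 d
  layer 2 (silty sand): t_2 = 12.0 × 0.17 / 0.06794 = 30.02 d
Total t = Σ t_i = 75.94 days.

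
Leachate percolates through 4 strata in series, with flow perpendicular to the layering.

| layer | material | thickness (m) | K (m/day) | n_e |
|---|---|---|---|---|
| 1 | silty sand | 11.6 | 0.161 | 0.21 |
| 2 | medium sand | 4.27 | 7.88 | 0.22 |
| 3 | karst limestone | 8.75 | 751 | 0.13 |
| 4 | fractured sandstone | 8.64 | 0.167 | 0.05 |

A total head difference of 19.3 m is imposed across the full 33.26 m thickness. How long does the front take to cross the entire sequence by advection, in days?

31.9

With flow normal to the layers, continuity requires the same specific discharge q through every layer.
Σ(b_i/K_i) = 11.6/0.161 + 4.27/7.88 + 8.75/751 + 8.64/0.167 = 124.3 d.
q = Δh / Σ(b_i/K_i) = 19.3 / 124.3 = 0.1552 m/day.
In each layer the seepage velocity is v_i = q/n_i, so the layer transit time is t_i = b_i·n_i / q:
  layer 1 (silty sand): t_1 = 11.6 × 0.21 / 0.1552 = 15.69 d
  layer 2 (medium sand): t_2 = 4.27 × 0.22 / 0.1552 = 6.052 d
  layer 3 (karst limestone): t_3 = 8.75 × 0.13 / 0.1552 = 7.328 d
  layer 4 (fractured sandstone): t_4 = 8.64 × 0.05 / 0.1552 = 2.783 d
Total t = Σ t_i = 31.86 days.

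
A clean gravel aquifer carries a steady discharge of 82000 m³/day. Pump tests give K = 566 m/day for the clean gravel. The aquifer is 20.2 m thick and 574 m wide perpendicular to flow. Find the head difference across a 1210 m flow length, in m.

Cross-sectional area A = 574 × 20.2 = 11595 m².
From Q = K·A·i, i = Q / (K·A) = 82000 / (566.0 × 11595) = 0.01249.
Head loss Δh = i · L = 0.01249 × 1210 = 15.12 m.

15.1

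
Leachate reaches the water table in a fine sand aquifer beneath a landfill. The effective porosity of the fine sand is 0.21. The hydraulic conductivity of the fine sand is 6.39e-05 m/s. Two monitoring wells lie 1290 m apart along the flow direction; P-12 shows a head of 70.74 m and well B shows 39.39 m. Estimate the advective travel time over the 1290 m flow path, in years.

5.53

Convert K: 6.39e-05 m/s × 86400 = 5.521 m/day.
Hydraulic gradient i = (70.74 − 39.39) / 1290 = 31.35 / 1290 = 0.02430.
Darcy flux q = K · i = 5.521 × 0.02430 = 0.1342 m/day.
Seepage velocity v = q / n_e = 0.1342 / 0.21 = 0.6389 m/day.
Travel time t = L / v = 1290 / 0.6389 = 2019 days = 5.528 years.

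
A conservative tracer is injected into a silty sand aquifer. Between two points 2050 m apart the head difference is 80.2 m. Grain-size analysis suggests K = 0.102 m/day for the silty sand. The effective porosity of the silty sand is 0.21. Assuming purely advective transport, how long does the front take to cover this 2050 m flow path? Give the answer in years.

295

Hydraulic gradient i = Δh / L = 80.2 / 2050 = 0.03912.
Darcy flux q = K · i = 0.1020 × 0.03912 = 0.003990 m/day.
Seepage velocity v = q / n_e = 0.003990 / 0.21 = 0.01900 m/day.
Travel time t = L / v = 2050 / 0.01900 = 1.079e+05 days = 295.4 years.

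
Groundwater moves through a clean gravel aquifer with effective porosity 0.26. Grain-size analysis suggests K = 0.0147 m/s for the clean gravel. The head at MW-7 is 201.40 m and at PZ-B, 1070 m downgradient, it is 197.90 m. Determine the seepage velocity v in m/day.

16.0

Convert K: 0.0147 m/s × 86400 = 1270 m/day.
Hydraulic gradient i = (201.40 − 197.90) / 1070 = 3.5 / 1070 = 0.003271.
Darcy flux q = K · i = 1270 × 0.003271 = 4.154 m/day.
Seepage velocity v = q / n_e = 4.154 / 0.26 = 15.98 m/day.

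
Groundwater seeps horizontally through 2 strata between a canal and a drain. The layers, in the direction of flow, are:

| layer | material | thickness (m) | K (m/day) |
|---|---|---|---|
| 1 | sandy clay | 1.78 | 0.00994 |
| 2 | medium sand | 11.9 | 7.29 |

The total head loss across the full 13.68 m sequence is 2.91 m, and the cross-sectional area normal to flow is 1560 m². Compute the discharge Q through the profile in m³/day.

25.1

Flow is perpendicular to layering, so the layers act in series and the equivalent K is the thickness-weighted harmonic mean.
Total thickness L = 1.78 + 11.9 = 13.68 m.
Σ(b_i/K_i) = 1.78/0.00994 + 11.9/7.29 = 180.7 d.
K_eq = L / Σ(b_i/K_i) = 13.68 / 180.7 = 0.07570 m/day.
Q = K_eq · A · (Δh/L) = 0.07570 × 1560 × (2.91/13.68) = 25.12 m³/day.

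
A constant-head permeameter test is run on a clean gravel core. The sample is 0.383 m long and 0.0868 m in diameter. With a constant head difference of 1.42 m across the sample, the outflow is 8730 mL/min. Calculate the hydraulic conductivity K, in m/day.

Cross-sectional area A = π·(d/2)² = π × (0.0868/2)² = 0.005917 m².
Convert discharge: 8730 mL/min = 0.0001455 m³/s.
Darcy's law rearranged: K = Q·L / (A·Δh) = 0.0001455 × 0.383 / (0.005917 × 1.42) = 0.006632 m/s = 573.0 m/day.

573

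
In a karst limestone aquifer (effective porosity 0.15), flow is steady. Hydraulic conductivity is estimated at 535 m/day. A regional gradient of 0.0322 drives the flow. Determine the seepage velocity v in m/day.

Hydraulic gradient i = 0.0322.
Darcy flux q = K · i = 535.0 × 0.03220 = 17.23 m/day.
Seepage velocity v = q / n_e = 17.23 / 0.15 = 114.8 m/day.

115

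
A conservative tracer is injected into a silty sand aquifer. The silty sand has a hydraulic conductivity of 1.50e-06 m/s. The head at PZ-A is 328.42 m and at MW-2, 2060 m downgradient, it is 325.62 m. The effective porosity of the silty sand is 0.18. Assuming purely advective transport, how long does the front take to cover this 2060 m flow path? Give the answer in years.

5760

Convert K: 1.50e-06 m/s × 86400 = 0.1296 m/day.
Hydraulic gradient i = (328.42 − 325.62) / 2060 = 2.8 / 2060 = 0.001359.
Darcy flux q = K · i = 0.1296 × 0.001359 = 0.0001762 m/day.
Seepage velocity v = q / n_e = 0.0001762 / 0.18 = 0.0009786 m/day.
Travel time t = L / v = 2060 / 0.0009786 = 2.105e+06 days = 5763 years.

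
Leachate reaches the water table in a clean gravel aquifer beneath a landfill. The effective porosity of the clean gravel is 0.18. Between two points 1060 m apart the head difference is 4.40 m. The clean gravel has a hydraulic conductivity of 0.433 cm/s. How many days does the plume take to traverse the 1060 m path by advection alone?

123

Convert K: 0.433 cm/s × 864 = 374.1 m/day.
Hydraulic gradient i = Δh / L = 4.40 / 1060 = 0.004151.
Darcy flux q = K · i = 374.1 × 0.004151 = 1.553 m/day.
Seepage velocity v = q / n_e = 1.553 / 0.18 = 8.627 m/day.
Travel time t = L / v = 1060 / 8.627 = 122.9 days.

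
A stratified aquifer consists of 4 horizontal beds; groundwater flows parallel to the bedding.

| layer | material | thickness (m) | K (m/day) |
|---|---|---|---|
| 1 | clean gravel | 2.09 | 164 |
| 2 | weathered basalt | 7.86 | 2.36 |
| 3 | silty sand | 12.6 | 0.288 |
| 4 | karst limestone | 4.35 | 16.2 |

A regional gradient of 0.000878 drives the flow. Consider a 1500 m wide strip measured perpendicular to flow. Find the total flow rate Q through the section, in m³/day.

573

Flow is parallel to layering, so each bed carries its own Darcy discharge and the transmissivities add.
Σ(K_i·b_i) = 164×2.09 + 2.36×7.86 + 0.288×12.6 + 16.2×4.35 = 435.4 m²/day.
Hydraulic gradient i = 0.000878.
Q = Σ(K_i·b_i) · W · i = 435.4 × 1500 × 0.0008780 = 573.4 m³/day.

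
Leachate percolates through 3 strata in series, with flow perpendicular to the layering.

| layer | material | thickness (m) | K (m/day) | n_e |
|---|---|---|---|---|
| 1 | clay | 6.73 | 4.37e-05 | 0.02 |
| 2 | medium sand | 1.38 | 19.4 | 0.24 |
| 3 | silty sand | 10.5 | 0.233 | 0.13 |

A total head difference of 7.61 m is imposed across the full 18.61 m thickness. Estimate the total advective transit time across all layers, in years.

101

With flow normal to the layers, continuity requires the same specific discharge q through every layer.
Σ(b_i/K_i) = 6.73/4.37e-05 + 1.38/19.4 + 10.5/0.233 = 1.540e+05 d.
q = Δh / Σ(b_i/K_i) = 7.61 / 1.540e+05 = 4.940e-05 m/day.
In each layer the seepage velocity is v_i = q/n_i, so the layer transit time is t_i = b_i·n_i / q:
  layer 1 (clay): t_1 = 6.73 × 0.02 / 4.940e-05 = 2725 d
  layer 2 (medium sand): t_2 = 1.38 × 0.24 / 4.940e-05 = 6705 d
  layer 3 (silty sand): t_3 = 10.5 × 0.13 / 4.940e-05 = 27632 d
Total t = Σ t_i = 37061 days = 101.5 years.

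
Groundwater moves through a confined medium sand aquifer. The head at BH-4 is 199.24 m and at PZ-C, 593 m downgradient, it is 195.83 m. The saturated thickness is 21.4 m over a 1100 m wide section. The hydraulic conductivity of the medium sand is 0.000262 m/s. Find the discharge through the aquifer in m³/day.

Convert K: 0.000262 m/s × 86400 = 22.64 m/day.
Cross-sectional area A = 1100 × 21.4 = 23540 m².
Hydraulic gradient i = (199.24 − 195.83) / 593 = 3.41 / 593 = 0.005750.
Darcy's law: Q = K · A · i = 22.64 × 23540 × 0.005750 = 3064 m³/day.

3060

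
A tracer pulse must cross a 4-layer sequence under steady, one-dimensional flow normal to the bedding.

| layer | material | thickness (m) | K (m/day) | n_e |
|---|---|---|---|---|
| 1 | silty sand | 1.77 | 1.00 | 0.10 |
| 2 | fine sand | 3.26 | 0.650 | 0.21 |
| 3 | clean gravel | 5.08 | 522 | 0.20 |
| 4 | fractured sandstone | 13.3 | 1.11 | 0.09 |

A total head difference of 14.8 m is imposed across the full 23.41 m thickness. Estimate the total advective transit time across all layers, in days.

With flow normal to the layers, continuity requires the same specific discharge q through every layer.
Σ(b_i/K_i) = 1.77/1.00 + 3.26/0.650 + 5.08/522 + 13.3/1.11 = 18.78 d.
q = Δh / Σ(b_i/K_i) = 14.8 / 18.78 = 0.7882 m/day.
In each layer the seepage velocity is v_i = q/n_i, so the layer transit time is t_i = b_i·n_i / q:
  layer 1 (silty sand): t_1 = 1.77 × 0.10 / 0.7882 = 0.2246 d
  layer 2 (fine sand): t_2 = 3.26 × 0.21 / 0.7882 = 0.8686 d
  layer 3 (clean gravel): t_3 = 5.08 × 0.20 / 0.7882 = 1.289 d
  layer 4 (fractured sandstone): t_4 = 13.3 × 0.09 / 0.7882 = 1.519 d
Total t = Σ t_i = 3.901 days.

3.90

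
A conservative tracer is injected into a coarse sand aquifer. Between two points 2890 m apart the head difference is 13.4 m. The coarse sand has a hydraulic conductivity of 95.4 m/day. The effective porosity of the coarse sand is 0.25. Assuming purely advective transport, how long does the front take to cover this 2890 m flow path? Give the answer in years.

Hydraulic gradient i = Δh / L = 13.4 / 2890 = 0.004637.
Darcy flux q = K · i = 95.40 × 0.004637 = 0.4423 m/day.
Seepage velocity v = q / n_e = 0.4423 / 0.25 = 1.769 m/day.
Travel time t = L / v = 2890 / 1.769 = 1633 days = 4.472 years.

4.47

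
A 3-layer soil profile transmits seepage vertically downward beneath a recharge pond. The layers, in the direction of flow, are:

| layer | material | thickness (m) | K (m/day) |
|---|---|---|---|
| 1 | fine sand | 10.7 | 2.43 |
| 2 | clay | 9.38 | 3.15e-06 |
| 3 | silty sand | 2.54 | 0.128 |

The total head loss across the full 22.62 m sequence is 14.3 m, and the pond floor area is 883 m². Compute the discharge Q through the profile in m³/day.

0.00424

Flow is perpendicular to layering, so the layers act in series and the equivalent K is the thickness-weighted harmonic mean.
Total thickness L = 10.7 + 9.38 + 2.54 = 22.62 m.
Σ(b_i/K_i) = 10.7/2.43 + 9.38/3.15e-06 + 2.54/0.128 = 2.978e+06 d.
K_eq = L / Σ(b_i/K_i) = 22.62 / 2.978e+06 = 7.596e-06 m/day.
Q = K_eq · A · (Δh/L) = 7.596e-06 × 883 × (14.3/22.62) = 0.004240 m³/day.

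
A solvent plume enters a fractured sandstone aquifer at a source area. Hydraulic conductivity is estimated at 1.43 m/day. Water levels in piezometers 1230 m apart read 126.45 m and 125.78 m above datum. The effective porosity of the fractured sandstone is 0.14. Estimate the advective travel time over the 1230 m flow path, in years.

Hydraulic gradient i = (126.45 − 125.78) / 1230 = 0.67 / 1230 = 0.0005447.
Darcy flux q = K · i = 1.430 × 0.0005447 = 0.0007789 m/day.
Seepage velocity v = q / n_e = 0.0007789 / 0.14 = 0.005564 m/day.
Travel time t = L / v = 1230 / 0.005564 = 2.211e+05 days = 605.3 years.

605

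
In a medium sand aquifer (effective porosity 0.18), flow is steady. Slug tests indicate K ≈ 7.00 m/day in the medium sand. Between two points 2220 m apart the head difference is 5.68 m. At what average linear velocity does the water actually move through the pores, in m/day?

0.0995

Hydraulic gradient i = Δh / L = 5.68 / 2220 = 0.002559.
Darcy flux q = K · i = 7.000 × 0.002559 = 0.01791 m/day.
Seepage velocity v = q / n_e = 0.01791 / 0.18 = 0.09950 m/day.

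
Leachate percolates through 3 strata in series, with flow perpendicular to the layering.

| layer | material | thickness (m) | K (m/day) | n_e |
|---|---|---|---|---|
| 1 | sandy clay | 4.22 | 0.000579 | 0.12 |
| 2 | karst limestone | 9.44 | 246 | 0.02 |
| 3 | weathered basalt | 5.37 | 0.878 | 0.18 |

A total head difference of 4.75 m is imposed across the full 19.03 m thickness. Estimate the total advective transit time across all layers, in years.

6.99

With flow normal to the layers, continuity requires the same specific discharge q through every layer.
Σ(b_i/K_i) = 4.22/0.000579 + 9.44/246 + 5.37/0.878 = 7295 d.
q = Δh / Σ(b_i/K_i) = 4.75 / 7295 = 0.0006512 m/day.
In each layer the seepage velocity is v_i = q/n_i, so the layer transit time is t_i = b_i·n_i / q:
  layer 1 (sandy clay): t_1 = 4.22 × 0.12 / 0.0006512 = 777.7 d
  layer 2 (karst limestone): t_2 = 9.44 × 0.02 / 0.0006512 = 289.9 d
  layer 3 (weathered basalt): t_3 = 5.37 × 0.18 / 0.0006512 = 1484 d
Total t = Σ t_i = 2552 days = 6.987 years.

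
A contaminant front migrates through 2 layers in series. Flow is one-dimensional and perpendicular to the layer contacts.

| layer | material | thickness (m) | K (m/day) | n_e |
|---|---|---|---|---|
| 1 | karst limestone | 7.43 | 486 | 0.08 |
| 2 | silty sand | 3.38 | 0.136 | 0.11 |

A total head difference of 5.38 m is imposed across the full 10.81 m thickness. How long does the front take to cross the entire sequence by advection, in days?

4.47

With flow normal to the layers, continuity requires the same specific discharge q through every layer.
Σ(b_i/K_i) = 7.43/486 + 3.38/0.136 = 24.87 d.
q = Δh / Σ(b_i/K_i) = 5.38 / 24.87 = 0.2163 m/day.
In each layer the seepage velocity is v_i = q/n_i, so the layer transit time is t_i = b_i·n_i / q:
  layer 1 (karst limestone): t_1 = 7.43 × 0.08 / 0.2163 = 2.748 d
  layer 2 (silty sand): t_2 = 3.38 × 0.11 / 0.2163 = 1.719 d
Total t = Σ t_i = 4.466 days.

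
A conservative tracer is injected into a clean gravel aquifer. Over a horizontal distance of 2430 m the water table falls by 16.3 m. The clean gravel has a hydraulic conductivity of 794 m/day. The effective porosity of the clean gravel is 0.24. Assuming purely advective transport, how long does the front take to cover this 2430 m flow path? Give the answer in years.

Hydraulic gradient i = Δh / L = 16.3 / 2430 = 0.006708.
Darcy flux q = K · i = 794.0 × 0.006708 = 5.326 m/day.
Seepage velocity v = q / n_e = 5.326 / 0.24 = 22.19 m/day.
Travel time t = L / v = 2430 / 22.19 = 109.5 days = 0.2998 years.

0.300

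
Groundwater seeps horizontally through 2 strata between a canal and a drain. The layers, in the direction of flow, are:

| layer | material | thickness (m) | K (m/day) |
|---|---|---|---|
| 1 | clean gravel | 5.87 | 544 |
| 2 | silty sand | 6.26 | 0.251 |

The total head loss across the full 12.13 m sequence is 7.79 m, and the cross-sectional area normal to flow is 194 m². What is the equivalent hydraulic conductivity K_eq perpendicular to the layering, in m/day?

0.486

Flow is perpendicular to layering, so the layers act in series and the equivalent K is the thickness-weighted harmonic mean.
Total thickness L = 5.87 + 6.26 = 12.13 m.
Σ(b_i/K_i) = 5.87/544 + 6.26/0.251 = 24.95 d.
K_eq = L / Σ(b_i/K_i) = 12.13 / 24.95 = 0.4862 m/day.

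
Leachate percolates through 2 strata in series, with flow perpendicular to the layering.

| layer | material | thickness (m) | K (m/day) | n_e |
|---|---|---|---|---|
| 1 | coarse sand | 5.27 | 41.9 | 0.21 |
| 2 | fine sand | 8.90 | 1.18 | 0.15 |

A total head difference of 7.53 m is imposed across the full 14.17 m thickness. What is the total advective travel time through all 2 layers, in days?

2.49

With flow normal to the layers, continuity requires the same specific discharge q through every layer.
Σ(b_i/K_i) = 5.27/41.9 + 8.90/1.18 = 7.668 d.
q = Δh / Σ(b_i/K_i) = 7.53 / 7.668 = 0.9820 m/day.
In each layer the seepage velocity is v_i = q/n_i, so the layer transit time is t_i = b_i·n_i / q:
  layer 1 (coarse sand): t_1 = 5.27 × 0.21 / 0.9820 = 1.127 d
  layer 2 (fine sand): t_2 = 8.90 × 0.15 / 0.9820 = 1.359 d
Total t = Σ t_i = 2.486 days.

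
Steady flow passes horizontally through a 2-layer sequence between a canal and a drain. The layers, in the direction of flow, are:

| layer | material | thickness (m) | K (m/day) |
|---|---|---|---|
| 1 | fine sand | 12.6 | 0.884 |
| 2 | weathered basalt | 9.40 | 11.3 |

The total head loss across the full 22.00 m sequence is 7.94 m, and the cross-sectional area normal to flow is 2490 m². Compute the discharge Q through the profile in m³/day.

Flow is perpendicular to layering, so the layers act in series and the equivalent K is the thickness-weighted harmonic mean.
Total thickness L = 12.6 + 9.40 = 22.00 m.
Σ(b_i/K_i) = 12.6/0.884 + 9.40/11.3 = 15.09 d.
K_eq = L / Σ(b_i/K_i) = 22.00 / 15.09 = 1.458 m/day.
Q = K_eq · A · (Δh/L) = 1.458 × 2490 × (7.94/22.00) = 1311 m³/day.

1310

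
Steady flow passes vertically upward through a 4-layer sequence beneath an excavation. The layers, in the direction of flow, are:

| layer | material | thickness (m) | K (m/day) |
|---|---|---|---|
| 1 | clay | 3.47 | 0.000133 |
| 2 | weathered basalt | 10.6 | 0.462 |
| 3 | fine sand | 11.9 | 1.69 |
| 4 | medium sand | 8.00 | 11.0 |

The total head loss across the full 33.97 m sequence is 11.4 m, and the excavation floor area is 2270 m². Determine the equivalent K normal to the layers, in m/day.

Flow is perpendicular to layering, so the layers act in series and the equivalent K is the thickness-weighted harmonic mean.
Total thickness L = 3.47 + 10.6 + 11.9 + 8.00 = 33.97 m.
Σ(b_i/K_i) = 3.47/0.000133 + 10.6/0.462 + 11.9/1.69 + 8.00/11.0 = 26121 d.
K_eq = L / Σ(b_i/K_i) = 33.97 / 26121 = 0.001300 m/day.

0.00130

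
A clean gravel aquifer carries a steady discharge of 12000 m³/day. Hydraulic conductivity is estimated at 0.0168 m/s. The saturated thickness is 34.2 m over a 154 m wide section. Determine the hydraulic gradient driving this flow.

0.00157

Convert K: 0.0168 m/s × 86400 = 1452 m/day.
Cross-sectional area A = 154 × 34.2 = 5267 m².
From Q = K·A·i, i = Q / (K·A) = 12000 / (1452 × 5267) = 0.001570.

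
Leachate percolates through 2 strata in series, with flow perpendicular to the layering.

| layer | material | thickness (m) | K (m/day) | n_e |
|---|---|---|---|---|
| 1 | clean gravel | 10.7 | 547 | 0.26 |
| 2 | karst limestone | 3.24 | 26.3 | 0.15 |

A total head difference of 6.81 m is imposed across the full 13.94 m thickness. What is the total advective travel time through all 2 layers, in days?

0.0685

With flow normal to the layers, continuity requires the same specific discharge q through every layer.
Σ(b_i/K_i) = 10.7/547 + 3.24/26.3 = 0.1428 d.
q = Δh / Σ(b_i/K_i) = 6.81 / 0.1428 = 47.70 m/day.
In each layer the seepage velocity is v_i = q/n_i, so the layer transit time is t_i = b_i·n_i / q:
  layer 1 (clean gravel): t_1 = 10.7 × 0.26 / 47.70 = 0.05832 d
  layer 2 (karst limestone): t_2 = 3.24 × 0.15 / 47.70 = 0.01019 d
Total t = Σ t_i = 0.06851 days.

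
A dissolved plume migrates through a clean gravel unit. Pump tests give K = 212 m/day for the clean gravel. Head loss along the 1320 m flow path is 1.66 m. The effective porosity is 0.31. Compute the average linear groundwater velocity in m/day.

Hydraulic gradient i = Δh / L = 1.66 / 1320 = 0.001258.
Darcy flux q = K · i = 212.0 × 0.001258 = 0.2666 m/day.
Seepage velocity v = q / n_e = 0.2666 / 0.31 = 0.8600 m/day.

0.860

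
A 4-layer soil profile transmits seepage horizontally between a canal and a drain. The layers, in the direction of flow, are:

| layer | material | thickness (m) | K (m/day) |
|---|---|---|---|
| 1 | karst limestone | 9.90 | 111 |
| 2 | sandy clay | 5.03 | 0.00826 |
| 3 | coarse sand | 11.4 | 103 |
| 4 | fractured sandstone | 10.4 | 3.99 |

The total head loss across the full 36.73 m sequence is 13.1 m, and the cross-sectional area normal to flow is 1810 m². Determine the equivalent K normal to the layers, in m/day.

0.0600

Flow is perpendicular to layering, so the layers act in series and the equivalent K is the thickness-weighted harmonic mean.
Total thickness L = 9.90 + 5.03 + 11.4 + 10.4 = 36.73 m.
Σ(b_i/K_i) = 9.90/111 + 5.03/0.00826 + 11.4/103 + 10.4/3.99 = 611.8 d.
K_eq = L / Σ(b_i/K_i) = 36.73 / 611.8 = 0.06004 m/day.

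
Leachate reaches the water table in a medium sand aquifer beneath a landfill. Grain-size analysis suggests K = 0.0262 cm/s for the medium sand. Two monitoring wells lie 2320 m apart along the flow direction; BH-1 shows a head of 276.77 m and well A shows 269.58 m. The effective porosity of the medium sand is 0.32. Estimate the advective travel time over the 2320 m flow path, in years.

Convert K: 0.0262 cm/s × 864 = 22.64 m/day.
Hydraulic gradient i = (276.77 − 269.58) / 2320 = 7.19 / 2320 = 0.003099.
Darcy flux q = K · i = 22.64 × 0.003099 = 0.07015 m/day.
Seepage velocity v = q / n_e = 0.07015 / 0.32 = 0.2192 m/day.
Travel time t = L / v = 2320 / 0.2192 = 10582 days = 28.97 years.

29.0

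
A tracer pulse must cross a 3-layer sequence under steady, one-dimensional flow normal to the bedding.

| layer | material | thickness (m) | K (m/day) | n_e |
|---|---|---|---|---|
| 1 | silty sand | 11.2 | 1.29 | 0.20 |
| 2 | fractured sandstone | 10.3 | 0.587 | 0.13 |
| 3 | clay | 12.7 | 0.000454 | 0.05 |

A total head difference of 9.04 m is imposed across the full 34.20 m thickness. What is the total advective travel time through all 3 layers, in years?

35.7

With flow normal to the layers, continuity requires the same specific discharge q through every layer.
Σ(b_i/K_i) = 11.2/1.29 + 10.3/0.587 + 12.7/0.000454 = 28000 d.
q = Δh / Σ(b_i/K_i) = 9.04 / 28000 = 0.0003229 m/day.
In each layer the seepage velocity is v_i = q/n_i, so the layer transit time is t_i = b_i·n_i / q:
  layer 1 (silty sand): t_1 = 11.2 × 0.20 / 0.0003229 = 6938 d
  layer 2 (fractured sandstone): t_2 = 10.3 × 0.13 / 0.0003229 = 4147 d
  layer 3 (clay): t_3 = 12.7 × 0.05 / 0.0003229 = 1967 d
Total t = Σ t_i = 13052 days = 35.73 years.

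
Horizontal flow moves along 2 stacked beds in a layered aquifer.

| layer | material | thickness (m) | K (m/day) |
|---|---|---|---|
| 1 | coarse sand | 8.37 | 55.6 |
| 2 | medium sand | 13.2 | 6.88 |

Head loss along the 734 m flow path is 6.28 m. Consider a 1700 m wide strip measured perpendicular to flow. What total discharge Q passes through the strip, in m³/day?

Flow is parallel to layering, so each bed carries its own Darcy discharge and the transmissivities add.
Σ(K_i·b_i) = 55.6×8.37 + 6.88×13.2 = 556.2 m²/day.
Hydraulic gradient i = Δh / L = 6.28 / 734 = 0.008556.
Q = Σ(K_i·b_i) · W · i = 556.2 × 1700 × 0.008556 = 8090 m³/day.

8090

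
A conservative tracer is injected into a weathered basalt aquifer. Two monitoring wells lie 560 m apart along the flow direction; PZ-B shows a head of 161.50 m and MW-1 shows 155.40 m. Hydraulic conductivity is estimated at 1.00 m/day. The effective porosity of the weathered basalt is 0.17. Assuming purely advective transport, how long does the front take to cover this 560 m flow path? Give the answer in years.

23.9

Hydraulic gradient i = (161.50 − 155.40) / 560 = 6.1 / 560 = 0.01089.
Darcy flux q = K · i = 1.000 × 0.01089 = 0.01089 m/day.
Seepage velocity v = q / n_e = 0.01089 / 0.17 = 0.06408 m/day.
Travel time t = L / v = 560 / 0.06408 = 8740 days = 23.93 years.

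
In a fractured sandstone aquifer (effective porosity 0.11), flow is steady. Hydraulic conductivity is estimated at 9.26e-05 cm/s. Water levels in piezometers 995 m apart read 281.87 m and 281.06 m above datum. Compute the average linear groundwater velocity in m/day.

0.000592

Convert K: 9.26e-05 cm/s × 864 = 0.08001 m/day.
Hydraulic gradient i = (281.87 − 281.06) / 995 = 0.81 / 995 = 0.0008141.
Darcy flux q = K · i = 0.08001 × 0.0008141 = 6.513e-05 m/day.
Seepage velocity v = q / n_e = 6.513e-05 / 0.11 = 0.0005921 m/day.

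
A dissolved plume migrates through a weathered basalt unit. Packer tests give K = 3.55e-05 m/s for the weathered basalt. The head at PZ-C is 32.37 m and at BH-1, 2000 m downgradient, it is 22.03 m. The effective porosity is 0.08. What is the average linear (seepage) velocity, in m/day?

Convert K: 3.55e-05 m/s × 86400 = 3.067 m/day.
Hydraulic gradient i = (32.37 − 22.03) / 2000 = 10.34 / 2000 = 0.005170.
Darcy flux q = K · i = 3.067 × 0.005170 = 0.01586 m/day.
Seepage velocity v = q / n_e = 0.01586 / 0.08 = 0.1982 m/day.

0.198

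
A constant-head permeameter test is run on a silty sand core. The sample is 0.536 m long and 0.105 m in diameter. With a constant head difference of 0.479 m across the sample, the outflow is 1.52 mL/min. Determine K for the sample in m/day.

0.283

Cross-sectional area A = π·(d/2)² = π × (0.105/2)² = 0.008659 m².
Convert discharge: 1.52 mL/min = 2.533e-08 m³/s.
Darcy's law rearranged: K = Q·L / (A·Δh) = 2.533e-08 × 0.536 / (0.008659 × 0.479) = 3.274e-06 m/s = 0.2829 m/day.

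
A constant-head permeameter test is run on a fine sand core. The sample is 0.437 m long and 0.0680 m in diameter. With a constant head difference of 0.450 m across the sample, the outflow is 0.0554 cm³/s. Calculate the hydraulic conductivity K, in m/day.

1.28

Cross-sectional area A = π·(d/2)² = π × (0.0680/2)² = 0.003632 m².
Convert discharge: 0.0554 cm³/s = 5.540e-08 m³/s.
Darcy's law rearranged: K = Q·L / (A·Δh) = 5.540e-08 × 0.437 / (0.003632 × 0.450) = 1.481e-05 m/s = 1.280 m/day.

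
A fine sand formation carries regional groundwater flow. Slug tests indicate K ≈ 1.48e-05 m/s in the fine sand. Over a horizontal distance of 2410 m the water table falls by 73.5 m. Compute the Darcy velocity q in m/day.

0.0390

Convert K: 1.48e-05 m/s × 86400 = 1.279 m/day.
Hydraulic gradient i = Δh / L = 73.5 / 2410 = 0.03050.
Specific discharge q = K · i = 1.279 × 0.03050 = 0.03900 m/day.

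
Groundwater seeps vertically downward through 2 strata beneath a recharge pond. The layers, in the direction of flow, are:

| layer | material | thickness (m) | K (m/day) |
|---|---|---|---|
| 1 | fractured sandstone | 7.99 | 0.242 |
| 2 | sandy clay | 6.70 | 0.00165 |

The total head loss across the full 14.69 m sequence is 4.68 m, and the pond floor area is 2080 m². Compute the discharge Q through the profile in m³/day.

Flow is perpendicular to layering, so the layers act in series and the equivalent K is the thickness-weighted harmonic mean.
Total thickness L = 7.99 + 6.70 = 14.69 m.
Σ(b_i/K_i) = 7.99/0.242 + 6.70/0.00165 = 4094 d.
K_eq = L / Σ(b_i/K_i) = 14.69 / 4094 = 0.003589 m/day.
Q = K_eq · A · (Δh/L) = 0.003589 × 2080 × (4.68/14.69) = 2.378 m³/day.

2.38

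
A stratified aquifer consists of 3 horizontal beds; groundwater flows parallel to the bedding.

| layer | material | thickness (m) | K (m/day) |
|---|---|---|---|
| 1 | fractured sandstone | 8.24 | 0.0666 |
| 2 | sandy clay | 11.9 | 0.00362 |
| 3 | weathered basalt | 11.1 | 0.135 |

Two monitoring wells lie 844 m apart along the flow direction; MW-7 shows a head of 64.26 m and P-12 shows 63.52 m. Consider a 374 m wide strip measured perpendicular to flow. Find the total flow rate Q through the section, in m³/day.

Flow is parallel to layering, so each bed carries its own Darcy discharge and the transmissivities add.
Σ(K_i·b_i) = 0.0666×8.24 + 0.00362×11.9 + 0.135×11.1 = 2.090 m²/day.
Hydraulic gradient i = (64.26 − 63.52) / 844 = 0.74 / 844 = 0.0008768.
Q = Σ(K_i·b_i) · W · i = 2.090 × 374 × 0.0008768 = 0.6855 m³/day.

0.685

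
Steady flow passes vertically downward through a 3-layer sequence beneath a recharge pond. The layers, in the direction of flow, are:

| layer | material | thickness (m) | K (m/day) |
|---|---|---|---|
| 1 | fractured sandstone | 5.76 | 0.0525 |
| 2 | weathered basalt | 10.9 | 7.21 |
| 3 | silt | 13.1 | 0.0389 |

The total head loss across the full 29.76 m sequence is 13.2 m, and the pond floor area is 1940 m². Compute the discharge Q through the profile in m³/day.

57.2

Flow is perpendicular to layering, so the layers act in series and the equivalent K is the thickness-weighted harmonic mean.
Total thickness L = 5.76 + 10.9 + 13.1 = 29.76 m.
Σ(b_i/K_i) = 5.76/0.0525 + 10.9/7.21 + 13.1/0.0389 = 448.0 d.
K_eq = L / Σ(b_i/K_i) = 29.76 / 448.0 = 0.06643 m/day.
Q = K_eq · A · (Δh/L) = 0.06643 × 1940 × (13.2/29.76) = 57.16 m³/day.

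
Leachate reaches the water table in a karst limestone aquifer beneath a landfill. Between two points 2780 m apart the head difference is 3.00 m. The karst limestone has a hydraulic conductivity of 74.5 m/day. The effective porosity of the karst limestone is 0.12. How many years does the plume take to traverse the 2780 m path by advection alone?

11.4

Hydraulic gradient i = Δh / L = 3.00 / 2780 = 0.001079.
Darcy flux q = K · i = 74.50 × 0.001079 = 0.08040 m/day.
Seepage velocity v = q / n_e = 0.08040 / 0.12 = 0.6700 m/day.
Travel time t = L / v = 2780 / 0.6700 = 4149 days = 11.36 years.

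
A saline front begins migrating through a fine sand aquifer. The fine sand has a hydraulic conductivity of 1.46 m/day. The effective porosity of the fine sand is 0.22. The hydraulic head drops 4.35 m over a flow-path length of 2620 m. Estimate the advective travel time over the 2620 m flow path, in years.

651

Hydraulic gradient i = Δh / L = 4.35 / 2620 = 0.001660.
Darcy flux q = K · i = 1.460 × 0.001660 = 0.002424 m/day.
Seepage velocity v = q / n_e = 0.002424 / 0.22 = 0.01102 m/day.
Travel time t = L / v = 2620 / 0.01102 = 2.378e+05 days = 651.0 years.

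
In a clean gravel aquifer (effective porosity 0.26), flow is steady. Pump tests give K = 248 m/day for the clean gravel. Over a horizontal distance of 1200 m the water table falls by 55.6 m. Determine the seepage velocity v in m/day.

44.2

Hydraulic gradient i = Δh / L = 55.6 / 1200 = 0.04633.
Darcy flux q = K · i = 248.0 × 0.04633 = 11.49 m/day.
Seepage velocity v = q / n_e = 11.49 / 0.26 = 44.19 m/day.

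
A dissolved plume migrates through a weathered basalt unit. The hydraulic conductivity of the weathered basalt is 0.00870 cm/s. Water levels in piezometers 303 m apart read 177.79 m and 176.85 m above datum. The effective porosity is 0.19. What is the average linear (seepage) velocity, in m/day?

Convert K: 0.00870 cm/s × 864 = 7.517 m/day.
Hydraulic gradient i = (177.79 − 176.85) / 303 = 0.94 / 303 = 0.003102.
Darcy flux q = K · i = 7.517 × 0.003102 = 0.02332 m/day.
Seepage velocity v = q / n_e = 0.02332 / 0.19 = 0.1227 m/day.

0.123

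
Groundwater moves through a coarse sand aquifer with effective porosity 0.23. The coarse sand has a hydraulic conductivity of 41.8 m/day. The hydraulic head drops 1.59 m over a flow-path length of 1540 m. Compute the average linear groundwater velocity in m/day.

0.188

Hydraulic gradient i = Δh / L = 1.59 / 1540 = 0.001032.
Darcy flux q = K · i = 41.80 × 0.001032 = 0.04316 m/day.
Seepage velocity v = q / n_e = 0.04316 / 0.23 = 0.1876 m/day.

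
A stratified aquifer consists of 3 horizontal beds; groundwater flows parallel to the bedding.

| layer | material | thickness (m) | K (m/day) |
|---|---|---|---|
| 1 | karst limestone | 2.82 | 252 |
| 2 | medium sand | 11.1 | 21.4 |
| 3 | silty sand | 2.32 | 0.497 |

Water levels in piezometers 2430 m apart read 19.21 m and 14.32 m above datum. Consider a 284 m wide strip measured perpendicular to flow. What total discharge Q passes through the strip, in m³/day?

543

Flow is parallel to layering, so each bed carries its own Darcy discharge and the transmissivities add.
Σ(K_i·b_i) = 252×2.82 + 21.4×11.1 + 0.497×2.32 = 949.3 m²/day.
Hydraulic gradient i = (19.21 − 14.32) / 2430 = 4.89 / 2430 = 0.002012.
Q = Σ(K_i·b_i) · W · i = 949.3 × 284 × 0.002012 = 542.5 m³/day.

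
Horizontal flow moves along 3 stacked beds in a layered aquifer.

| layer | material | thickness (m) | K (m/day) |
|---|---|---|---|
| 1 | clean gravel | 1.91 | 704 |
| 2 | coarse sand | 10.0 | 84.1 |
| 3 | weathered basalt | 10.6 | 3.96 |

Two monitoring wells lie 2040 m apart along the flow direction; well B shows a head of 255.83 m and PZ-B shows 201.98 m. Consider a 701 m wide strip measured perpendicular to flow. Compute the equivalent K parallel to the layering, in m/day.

99.0

Flow is parallel to layering, so each bed carries its own Darcy discharge and the transmissivities add.
Σ(K_i·b_i) = 704×1.91 + 84.1×10.0 + 3.96×10.6 = 2228 m²/day.
Total thickness b = 22.51 m, so K_eq = Σ(K_i·b_i)/b = 98.96 m/day.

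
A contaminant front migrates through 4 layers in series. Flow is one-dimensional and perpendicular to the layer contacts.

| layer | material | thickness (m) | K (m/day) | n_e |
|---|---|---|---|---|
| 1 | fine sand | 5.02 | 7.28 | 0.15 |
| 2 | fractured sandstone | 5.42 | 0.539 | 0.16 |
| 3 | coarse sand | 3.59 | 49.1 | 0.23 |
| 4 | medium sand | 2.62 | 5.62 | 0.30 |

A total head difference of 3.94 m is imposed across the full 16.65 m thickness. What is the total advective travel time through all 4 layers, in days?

9.26

With flow normal to the layers, continuity requires the same specific discharge q through every layer.
Σ(b_i/K_i) = 5.02/7.28 + 5.42/0.539 + 3.59/49.1 + 2.62/5.62 = 11.28 d.
q = Δh / Σ(b_i/K_i) = 3.94 / 11.28 = 0.3492 m/day.
In each layer the seepage velocity is v_i = q/n_i, so the layer transit time is t_i = b_i·n_i / q:
  layer 1 (fine sand): t_1 = 5.02 × 0.15 / 0.3492 = 2.157 d
  layer 2 (fractured sandstone): t_2 = 5.42 × 0.16 / 0.3492 = 2.484 d
  layer 3 (coarse sand): t_3 = 3.59 × 0.23 / 0.3492 = 2.365 d
  layer 4 (medium sand): t_4 = 2.62 × 0.30 / 0.3492 = 2.251 d
Total t = Σ t_i = 9.256 days.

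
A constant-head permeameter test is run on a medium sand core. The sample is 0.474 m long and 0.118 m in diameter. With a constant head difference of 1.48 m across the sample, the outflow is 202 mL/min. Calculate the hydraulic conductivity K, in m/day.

8.52

Cross-sectional area A = π·(d/2)² = π × (0.118/2)² = 0.01094 m².
Convert discharge: 202 mL/min = 3.367e-06 m³/s.
Darcy's law rearranged: K = Q·L / (A·Δh) = 3.367e-06 × 0.474 / (0.01094 × 1.48) = 9.860e-05 m/s = 8.519 m/day.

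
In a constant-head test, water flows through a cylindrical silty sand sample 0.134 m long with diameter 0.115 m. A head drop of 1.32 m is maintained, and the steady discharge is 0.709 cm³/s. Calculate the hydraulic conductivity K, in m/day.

Cross-sectional area A = π·(d/2)² = π × (0.115/2)² = 0.01039 m².
Convert discharge: 0.709 cm³/s = 7.090e-07 m³/s.
Darcy's law rearranged: K = Q·L / (A·Δh) = 7.090e-07 × 0.134 / (0.01039 × 1.32) = 6.929e-06 m/s = 0.5987 m/day.

0.599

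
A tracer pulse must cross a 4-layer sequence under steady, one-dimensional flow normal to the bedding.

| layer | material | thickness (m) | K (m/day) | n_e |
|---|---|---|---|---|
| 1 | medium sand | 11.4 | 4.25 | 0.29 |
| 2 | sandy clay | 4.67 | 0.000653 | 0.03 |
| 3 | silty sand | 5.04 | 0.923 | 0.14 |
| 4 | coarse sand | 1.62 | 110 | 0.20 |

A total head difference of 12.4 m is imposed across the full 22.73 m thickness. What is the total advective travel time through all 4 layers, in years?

7.08

With flow normal to the layers, continuity requires the same specific discharge q through every layer.
Σ(b_i/K_i) = 11.4/4.25 + 4.67/0.000653 + 5.04/0.923 + 1.62/110 = 7160 d.
q = Δh / Σ(b_i/K_i) = 12.4 / 7160 = 0.001732 m/day.
In each layer the seepage velocity is v_i = q/n_i, so the layer transit time is t_i = b_i·n_i / q:
  layer 1 (medium sand): t_1 = 11.4 × 0.29 / 0.001732 = 1909 d
  layer 2 (sandy clay): t_2 = 4.67 × 0.03 / 0.001732 = 80.89 d
  layer 3 (silty sand): t_3 = 5.04 × 0.14 / 0.001732 = 407.4 d
  layer 4 (coarse sand): t_4 = 1.62 × 0.20 / 0.001732 = 187.1 d
Total t = Σ t_i = 2584 days = 7.075 years.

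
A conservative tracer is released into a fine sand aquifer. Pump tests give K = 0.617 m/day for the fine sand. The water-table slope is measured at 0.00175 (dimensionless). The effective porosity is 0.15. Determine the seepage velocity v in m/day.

Hydraulic gradient i = 0.00175.
Darcy flux q = K · i = 0.6170 × 0.001750 = 0.001080 m/day.
Seepage velocity v = q / n_e = 0.001080 / 0.15 = 0.007198 m/day.

0.00720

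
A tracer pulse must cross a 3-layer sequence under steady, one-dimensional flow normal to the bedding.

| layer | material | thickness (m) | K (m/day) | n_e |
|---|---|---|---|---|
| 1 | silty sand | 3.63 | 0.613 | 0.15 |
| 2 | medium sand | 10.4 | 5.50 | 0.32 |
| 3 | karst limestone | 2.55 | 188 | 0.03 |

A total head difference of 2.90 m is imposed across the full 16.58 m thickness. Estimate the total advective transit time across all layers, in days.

With flow normal to the layers, continuity requires the same specific discharge q through every layer.
Σ(b_i/K_i) = 3.63/0.613 + 10.4/5.50 + 2.55/188 = 7.826 d.
q = Δh / Σ(b_i/K_i) = 2.90 / 7.826 = 0.3706 m/day.
In each layer the seepage velocity is v_i = q/n_i, so the layer transit time is t_i = b_i·n_i / q:
  layer 1 (silty sand): t_1 = 3.63 × 0.15 / 0.3706 = 1.469 d
  layer 2 (medium sand): t_2 = 10.4 × 0.32 / 0.3706 = 8.981 d
  layer 3 (karst limestone): t_3 = 2.55 × 0.03 / 0.3706 = 0.2064 d
Total t = Σ t_i = 10.66 days.

10.7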